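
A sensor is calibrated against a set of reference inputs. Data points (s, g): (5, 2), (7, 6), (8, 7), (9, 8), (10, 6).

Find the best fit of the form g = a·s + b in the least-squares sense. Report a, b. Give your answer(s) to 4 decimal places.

a = 0.9324, b = -1.4730

Forming AᵀA = [[319, 39]; [39, 5]] and Aᵀg = [240, 29]ᵀ gives AᵀA·[a, b]ᵀ = Aᵀg.
Determinant 319·5 − 39² = 74.
a = (240·5 − 39·29)/74 = 69/74; b = (319·29 − 39·240)/74 = -109/74.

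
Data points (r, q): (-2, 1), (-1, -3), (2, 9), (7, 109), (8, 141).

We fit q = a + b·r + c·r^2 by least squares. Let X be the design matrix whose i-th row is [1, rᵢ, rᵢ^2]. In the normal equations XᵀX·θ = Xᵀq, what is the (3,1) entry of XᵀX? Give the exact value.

Row 3 ↔ basis r^2, column 1 ↔ basis 1, so (XᵀX)_{3,1} = Σᵢ r^2 = (4)·(1) + (1)·(1) + (4)·(1) + (49)·(1) + (64)·(1) = 122.

122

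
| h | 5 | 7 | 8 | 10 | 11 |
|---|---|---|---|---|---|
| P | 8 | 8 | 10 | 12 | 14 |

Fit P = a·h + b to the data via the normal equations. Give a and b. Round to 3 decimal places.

Entries of MᵀM: Σh·h = 359, Σh = 41, Σ1 = 5.
For MᵀP: Σh·P = 450, ΣP = 52.
Normal equations: [[359, 41]; [41, 5]]·[a, b]ᵀ = [450, 52]ᵀ.
Eliminating b: 5·(row 1) − 41·(row 2) gives 114·a = 5·450 − 41·52 = 118, so a = 59/57.
Then b = (52 − 41·(59/57))/5 = 109/57.

a = 1.035, b = 1.912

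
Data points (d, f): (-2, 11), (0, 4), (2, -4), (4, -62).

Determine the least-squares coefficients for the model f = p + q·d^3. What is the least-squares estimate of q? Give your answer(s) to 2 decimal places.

With design matrix X, XᵀX = [[4, 64]; [64, 4224]] and Xᵀf = [-51, -4088]ᵀ.
Eliminating q: 4224·(row 1) − 64·(row 2) gives 12800·p = 4224·(-51) − 64·(-4088) = 46208, so p = 361/100.
Then q = ((-4088) − 64·(361/100))/4224 = -409/400.

q = -1.02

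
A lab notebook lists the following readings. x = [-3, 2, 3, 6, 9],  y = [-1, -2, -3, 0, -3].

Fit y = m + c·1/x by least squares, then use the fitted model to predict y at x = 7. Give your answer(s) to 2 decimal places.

ŷ = -1.78

Sums needed: Σ1 = 5, Σ1/x = 7/9, Σ1/x·1/x = 83/162.
Moment sums: Σy = -9, Σ1/x·y = -2.
Determinant 5·(83/162) − (7/9)² = 317/162.
m = ((-9)·(83/162) − (7/9)·(-2))/(317/162) = -495/317; c = (5·(-2) − (7/9)·(-9))/(317/162) = -486/317.
At x = 7: ŷ = (-495/317)·(1) + (-486/317)·(1/7) = -3951/2219.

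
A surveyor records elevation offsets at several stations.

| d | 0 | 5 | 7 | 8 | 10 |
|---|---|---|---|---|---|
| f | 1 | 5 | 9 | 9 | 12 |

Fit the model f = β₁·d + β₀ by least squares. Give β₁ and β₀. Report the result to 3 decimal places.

With design matrix M, MᵀM = [[238, 30]; [30, 5]] and Mᵀf = [280, 36]ᵀ.
Δ = 238·5 − 30² = 290.
β₁ = (280·5 − 30·36)/290 = 32/29; β₀ = (238·36 − 30·280)/290 = 84/145.

β₁ = 1.103, β₀ = 0.579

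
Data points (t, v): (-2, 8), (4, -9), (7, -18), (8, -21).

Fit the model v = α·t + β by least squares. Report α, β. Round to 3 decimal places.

α = -2.897, β = 2.313

Normal-equation sums: Σt·t = 133, Σt = 17, Σ1 = 4.
For Mᵀv: Σt·v = -346, Σv = -40.
Eliminating β: 4·(row 1) − 17·(row 2) gives 243·α = 4·(-346) − 17·(-40) = -704, so α = -704/243.
Then β = ((-40) − 17·(-704/243))/4 = 562/243.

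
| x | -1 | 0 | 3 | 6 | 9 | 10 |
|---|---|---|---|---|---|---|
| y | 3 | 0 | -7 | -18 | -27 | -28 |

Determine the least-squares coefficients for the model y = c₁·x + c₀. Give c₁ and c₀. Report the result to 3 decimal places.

c₁ = -2.924, c₀ = 0.325

Normal-equation sums: Σx·x = 227, Σx = 27, Σ1 = 6.
For Aᵀy: Σx·y = -655, Σy = -77.
AᵀA·[c₁, c₀]ᵀ = Aᵀy becomes [[227, 27]; [27, 6]]·[c₁, c₀]ᵀ = [-655, -77]ᵀ.
Eliminating c₀: 6·(row 1) − 27·(row 2) gives 633·c₁ = 6·(-655) − 27·(-77) = -1851, so c₁ = -617/211.
Then c₀ = ((-77) − 27·(-617/211))/6 = 206/633.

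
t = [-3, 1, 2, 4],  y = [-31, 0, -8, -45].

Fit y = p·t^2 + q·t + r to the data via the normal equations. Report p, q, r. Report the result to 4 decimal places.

p = -3.2673, q = 1.2799, r = 2.2247

Forming MᵀM = [[354, 46, 30]; [46, 30, 4]; [30, 4, 4]] and Mᵀy = [-1031, -103, -84]ᵀ gives MᵀM·[p, q, r]ᵀ = Mᵀy.
Row-reducing yields p = -5061/1549, q = 3965/3098, r = 3446/1549.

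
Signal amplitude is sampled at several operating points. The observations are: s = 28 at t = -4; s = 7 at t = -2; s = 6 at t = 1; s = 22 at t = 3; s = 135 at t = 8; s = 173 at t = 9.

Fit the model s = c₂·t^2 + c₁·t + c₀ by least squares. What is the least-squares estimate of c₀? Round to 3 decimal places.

Forming AᵀA = [[11011, 1197, 175]; [1197, 175, 15]; [175, 15, 6]] and Aᵀs = [23333, 2583, 371]ᵀ gives AᵀA·[c₂, c₁, c₀]ᵀ = Aᵀs.
Inverting the 3×3 Gram matrix, [c₂, c₁, c₀]ᵀ = [347303/176512, 29547/25216, 19113/12608]ᵀ.

c₀ = 1.516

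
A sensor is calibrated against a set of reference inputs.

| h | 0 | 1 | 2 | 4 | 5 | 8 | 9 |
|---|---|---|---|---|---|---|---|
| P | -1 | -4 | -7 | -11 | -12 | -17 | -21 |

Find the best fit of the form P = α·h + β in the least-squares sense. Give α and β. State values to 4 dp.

AᵀA·[α, β]ᵀ = AᵀP reads: 191·α + 29·β = -447;  29·α + 7·β = -73.
(Σh·h = 191, Σh = 29, Σ1 = 7, Σh·P = -447, ΣP = -73.)
Eliminating β: 7·(row 1) − 29·(row 2) gives 496·α = 7·(-447) − 29·(-73) = -1012, so α = -253/124.
Then β = ((-73) − 29·(-253/124))/7 = -245/124.

α = -2.0403, β = -1.9758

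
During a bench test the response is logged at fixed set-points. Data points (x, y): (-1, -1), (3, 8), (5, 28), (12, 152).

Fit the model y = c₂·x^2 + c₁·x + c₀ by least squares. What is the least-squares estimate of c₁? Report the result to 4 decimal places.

c₁ = 0.6313

MᵀM·[c₂, c₁, c₀]ᵀ = Mᵀy reads: 21443·c₂ + 1879·c₁ + 179·c₀ = 22659;  1879·c₂ + 179·c₁ + 19·c₀ = 1989;  179·c₂ + 19·c₁ + 4·c₀ = 187.
(Σx^2·x^2 = 21443, Σx^2·x = 1879, Σx^2 = 179, Σx·x = 179, Σx = 19, Σ1 = 4, Σx^2·y = 22659, Σx·y = 1989, Σy = 187.)
Solving the 3×3 system (Gaussian elimination) gives c₂ = 18121/17844, c₁ = 56327/89220, c₀ = -12591/7435.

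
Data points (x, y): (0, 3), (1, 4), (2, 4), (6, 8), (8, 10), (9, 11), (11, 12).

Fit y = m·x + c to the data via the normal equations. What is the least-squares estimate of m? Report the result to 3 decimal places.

The normal system AᵀA·[m, c]ᵀ = Aᵀy is [[307, 37]; [37, 7]]·[m, c]ᵀ = [371, 52]ᵀ.
det = 307·7 − 37² = 780.
m = (371·7 − 37·52)/780 = 673/780; c = (307·52 − 37·371)/780 = 2237/780.

m = 0.863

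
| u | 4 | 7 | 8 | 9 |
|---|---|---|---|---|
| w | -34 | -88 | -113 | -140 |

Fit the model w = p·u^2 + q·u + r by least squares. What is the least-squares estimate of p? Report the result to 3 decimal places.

p = -1.572

Forming AᵀA = [[13314, 1648, 210]; [1648, 210, 28]; [210, 28, 4]] and Aᵀw = [-23428, -2916, -375]ᵀ gives AᵀA·[p, q, r]ᵀ = Aᵀw.
Solving the 3×3 system (Gaussian elimination) gives p = -569/362, q = -145/181, r = -2035/362.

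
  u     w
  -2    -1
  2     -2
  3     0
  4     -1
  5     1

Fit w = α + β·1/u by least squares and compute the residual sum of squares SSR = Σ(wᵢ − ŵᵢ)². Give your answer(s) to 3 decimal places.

SSR = 5.189

Normal-equation sums: Σ1 = 5, Σ1/u = 47/60, Σ1/u·1/u = 2569/3600.
Moment sums: Σw = -3, Σ1/u·w = -11/20.
Normal equations: [[5, 47/60]; [47/60, 2569/3600]]·[α, β]ᵀ = [-3, -11/20]ᵀ.
det = 5·(2569/3600) − (47/60)² = 2659/900.
α = ((-3)·(2569/3600) − (47/60)·(-11/20))/(2659/900) = -1539/2659; β = (5·(-11/20) − (47/60)·(-3))/(2659/900) = -360/2659.
Residuals: -1300/2659, -3599/2659, 1659/2659, -1030/2659, 4270/2659; SSR = 13798/2659.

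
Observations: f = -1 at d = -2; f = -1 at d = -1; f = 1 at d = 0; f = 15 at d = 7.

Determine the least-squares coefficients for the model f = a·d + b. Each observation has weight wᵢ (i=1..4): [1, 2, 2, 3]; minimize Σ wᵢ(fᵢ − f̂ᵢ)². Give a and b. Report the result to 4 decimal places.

Compute the Gram sums: Σwᵢ·d·d = 153, Σwᵢ·d = 17, Σwᵢ·1 = 8.
Moment sums: Σwᵢ·d·f = 319, Σwᵢ·f = 44.
So MᵀWM·[a, b]ᵀ = MᵀWf: [[153, 17]; [17, 8]]·[a, b]ᵀ = [319, 44]ᵀ.
Δ = 153·8 − 17² = 935.
a = (319·8 − 17·44)/935 = 164/85; b = (153·44 − 17·319)/935 = 7/5.

a = 1.9294, b = 1.4000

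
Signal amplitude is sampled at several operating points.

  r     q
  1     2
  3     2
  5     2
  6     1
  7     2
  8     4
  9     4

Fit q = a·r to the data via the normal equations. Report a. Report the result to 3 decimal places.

a = 0.400

Normal-equation sums: Σr·r = 265.
For Xᵀq: Σr·q = 106.
Hence a = 106 / 265 ≈ 0.4.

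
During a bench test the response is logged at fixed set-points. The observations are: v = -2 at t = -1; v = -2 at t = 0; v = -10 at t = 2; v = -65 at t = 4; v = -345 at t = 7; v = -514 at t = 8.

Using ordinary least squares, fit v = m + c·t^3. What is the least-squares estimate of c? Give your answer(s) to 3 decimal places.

c = -1.000

Compute the Gram sums: Σ1 = 6, Σt^3 = 926, Σt^3·t^3 = 383954.
Moment sums: Σv = -938, Σt^3·v = -385741.
AᵀA·[m, c]ᵀ = Aᵀv becomes [[6, 926]; [926, 383954]]·[m, c]ᵀ = [-938, -385741]ᵀ.
Δ = 6·383954 − 926² = 1446248.
m = ((-938)·383954 − 926·(-385741))/1446248 = -1476343/723124; c = (6·(-385741) − 926·(-938))/1446248 = -722929/723124.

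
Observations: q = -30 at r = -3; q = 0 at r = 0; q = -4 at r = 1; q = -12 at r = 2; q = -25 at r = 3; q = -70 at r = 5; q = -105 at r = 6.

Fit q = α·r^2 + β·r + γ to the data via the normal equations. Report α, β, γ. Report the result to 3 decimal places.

Compute the Gram sums: Σr^2·r^2 = 2100, Σr^2·r = 350, Σr^2 = 84, Σr·r = 84, Σr = 14, Σ1 = 7.
For Xᵀq: Σr^2·q = -6077, Σr·q = -993, Σq = -246.
Normal equations: [[2100, 350, 84]; [350, 84, 14]; [84, 14, 7]]·[α, β, γ]ᵀ = [-6077, -993, -246]ᵀ.
Row-reducing yields α = -5987/2002, β = 17/22, γ = -73/91.

α = -2.991, β = 0.773, γ = -0.802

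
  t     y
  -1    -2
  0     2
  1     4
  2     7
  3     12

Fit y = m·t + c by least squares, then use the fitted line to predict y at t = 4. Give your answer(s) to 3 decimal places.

ŷ = 14.500

Sums needed: Σt·t = 15, Σt = 5, Σ1 = 5.
Right-hand side: Σt·y = 56, Σy = 23.
Normal equations: [[15, 5]; [5, 5]]·[m, c]ᵀ = [56, 23]ᵀ.
Determinant 15·5 − 5² = 50.
m = (56·5 − 5·23)/50 = 33/10; c = (15·23 − 5·56)/50 = 13/10.
At t = 4: ŷ = (33/10)·(4) + (13/10)·(1) = 29/2.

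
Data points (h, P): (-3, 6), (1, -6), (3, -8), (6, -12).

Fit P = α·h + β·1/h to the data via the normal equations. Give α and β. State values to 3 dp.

α = -1.883, β = -4.107

Normal-equation sums: Σh·h = 55, Σh·1/h = 4, Σ1/h·1/h = 5/4.
Right-hand side: Σh·P = -120, Σ1/h·P = -38/3.
Δ = 55·(5/4) − 4² = 211/4.
α = ((-120)·(5/4) − 4·(-38/3))/(211/4) = -1192/633; β = (55·(-38/3) − 4·(-120))/(211/4) = -2600/633.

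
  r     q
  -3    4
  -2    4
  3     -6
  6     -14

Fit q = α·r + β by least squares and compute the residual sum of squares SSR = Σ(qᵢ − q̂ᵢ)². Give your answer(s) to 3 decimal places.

SSR = 3.926

Forming AᵀA = [[58, 4]; [4, 4]] and Aᵀq = [-122, -12]ᵀ gives AᵀA·[α, β]ᵀ = Aᵀq.
Δ = 58·4 − 4² = 216.
α = ((-122)·4 − 4·(-12))/216 = -55/27; β = (58·(-12) − 4·(-122))/216 = -26/27.
Residuals: -31/27, 8/9, 29/27, -22/27; SSR = 106/27.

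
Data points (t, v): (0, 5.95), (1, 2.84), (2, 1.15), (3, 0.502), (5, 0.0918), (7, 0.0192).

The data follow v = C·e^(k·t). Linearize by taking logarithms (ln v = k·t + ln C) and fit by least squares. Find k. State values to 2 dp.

Linearized form: ln v = k·t + ln C. From the 6 transformed points,
XᵀX = [[88.0000, 18.0000]; [18.0000, 6]], rhs = [-40.3548, -4.0632]ᵀ  (here Σt = 18.0000, Σ(t)² = 88.0000, Σln v = -4.0632, Σt·ln v = -40.3548).
Slope k = (n·Σt·ln v − Σt·Σln v)/(n·Σ(t)² − (Σt)²) = (6·-40.3548 − 18.0000·-4.0632)/204.0000 = -0.82839; ln C = (Σln v − k·Σt)/n = 1.80797.

k = -0.83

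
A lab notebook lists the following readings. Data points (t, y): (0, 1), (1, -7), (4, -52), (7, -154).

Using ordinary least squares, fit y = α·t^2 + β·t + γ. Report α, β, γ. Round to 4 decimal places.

α = -2.9091, β = -1.5364, γ = -0.3909

Normal-equation sums: Σt^2·t^2 = 2658, Σt^2·t = 408, Σt^2 = 66, Σt·t = 66, Σt = 12, Σ1 = 4.
And Σt^2·y = -8385, Σt·y = -1293, Σy = -212.
MᵀM·[α, β, γ]ᵀ = Mᵀy becomes [[2658, 408, 66]; [408, 66, 12]; [66, 12, 4]]·[α, β, γ]ᵀ = [-8385, -1293, -212]ᵀ.
Solving the 3×3 system (Gaussian elimination) gives α = -32/11, β = -169/110, γ = -43/110.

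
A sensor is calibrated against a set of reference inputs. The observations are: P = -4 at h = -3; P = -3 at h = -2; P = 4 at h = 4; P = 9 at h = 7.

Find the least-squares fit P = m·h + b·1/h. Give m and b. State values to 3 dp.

m = 1.213, b = 0.606

Entries of MᵀM: Σh·h = 78, Σh·1/h = 4, Σ1/h·1/h = 3133/7056.
And Σh·P = 97, Σ1/h·P = 215/42.
Normal equations: [[78, 4]; [4, 3133/7056]]·[m, b]ᵀ = [97, 215/42]ᵀ.
Determinant 78·(3133/7056) − 4² = 21913/1176.
m = (97·(3133/7056) − 4·(215/42))/(21913/1176) = 159421/131478; b = (78·(215/42) − 4·97)/(21913/1176) = 13272/21913.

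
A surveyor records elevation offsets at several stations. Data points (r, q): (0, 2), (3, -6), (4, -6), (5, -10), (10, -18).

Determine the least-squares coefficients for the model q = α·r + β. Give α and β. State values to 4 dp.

Forming AᵀA = [[150, 22]; [22, 5]] and Aᵀq = [-272, -38]ᵀ gives AᵀA·[α, β]ᵀ = Aᵀq.
Δ = 150·5 − 22² = 266.
α = ((-272)·5 − 22·(-38))/266 = -262/133; β = (150·(-38) − 22·(-272))/266 = 142/133.

α = -1.9699, β = 1.0677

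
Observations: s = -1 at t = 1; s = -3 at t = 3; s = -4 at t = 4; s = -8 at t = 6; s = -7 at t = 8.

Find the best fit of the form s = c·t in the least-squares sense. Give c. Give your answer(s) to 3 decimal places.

Compute the Gram sums: Σt·t = 126.
Moment sums: Σt·s = -130.
AᵀA·[c]ᵀ = Aᵀs becomes [[126]]·[c]ᵀ = [-130]ᵀ.
Hence c = -130 / 126 ≈ -1.03175.

c = -1.032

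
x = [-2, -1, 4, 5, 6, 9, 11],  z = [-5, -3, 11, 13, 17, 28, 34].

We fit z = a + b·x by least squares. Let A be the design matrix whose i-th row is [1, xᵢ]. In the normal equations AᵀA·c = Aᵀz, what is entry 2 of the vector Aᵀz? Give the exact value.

850

Entry 2 ↔ basis x, so (Aᵀz)_{2} = Σᵢ (x)·zᵢ = (-2)·(-5) + (-1)·(-3) + (4)·(11) + (5)·(13) + (6)·(17) + (9)·(28) + (11)·(34) = 850.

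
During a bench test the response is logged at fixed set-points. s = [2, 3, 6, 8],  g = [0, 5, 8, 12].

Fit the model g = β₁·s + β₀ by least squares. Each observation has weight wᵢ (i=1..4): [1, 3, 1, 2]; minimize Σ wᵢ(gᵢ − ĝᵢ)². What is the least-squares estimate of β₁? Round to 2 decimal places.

β₁ = 1.61

Sums needed: Σwᵢ·s·s = 195, Σwᵢ·s = 33, Σwᵢ·1 = 7.
Right-hand side: Σwᵢ·s·g = 285, Σwᵢ·g = 47.
Δ = 195·7 − 33² = 276.
β₁ = (285·7 − 33·47)/276 = 37/23; β₀ = (195·47 − 33·285)/276 = -20/23.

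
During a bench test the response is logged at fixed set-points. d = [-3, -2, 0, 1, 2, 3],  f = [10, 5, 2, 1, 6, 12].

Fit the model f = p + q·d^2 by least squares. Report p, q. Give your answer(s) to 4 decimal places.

Normal-equation sums: Σ1 = 6, Σd^2 = 27, Σd^2·d^2 = 195.
And Σf = 36, Σd^2·f = 243.
Normal equations: [[6, 27]; [27, 195]]·[p, q]ᵀ = [36, 243]ᵀ.
Eliminating q: 195·(row 1) − 27·(row 2) gives 441·p = 195·36 − 27·243 = 459, so p = 51/49.
Then q = (243 − 27·(51/49))/195 = 54/49.

p = 1.0408, q = 1.1020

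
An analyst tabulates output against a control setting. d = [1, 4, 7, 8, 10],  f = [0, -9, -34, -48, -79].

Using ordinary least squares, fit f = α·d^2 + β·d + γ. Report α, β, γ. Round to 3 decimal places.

α = -0.993, β = 2.164, γ = -1.308

Compute the Gram sums: Σd^2·d^2 = 16754, Σd^2·d = 1920, Σd^2 = 230, Σd·d = 230, Σd = 30, Σ1 = 5.
For Xᵀf: Σd^2·f = -12782, Σd·f = -1448, Σf = -170.
So XᵀX·[α, β, γ]ᵀ = Xᵀf: [[16754, 1920, 230]; [1920, 230, 30]; [230, 30, 5]]·[α, β, γ]ᵀ = [-12782, -1448, -170]ᵀ.
Row-reducing yields α = -283/285, β = 1028/475, γ = -1864/1425.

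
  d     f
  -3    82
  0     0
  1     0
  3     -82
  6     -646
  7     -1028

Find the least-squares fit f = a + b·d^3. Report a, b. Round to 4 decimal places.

The normal equations are: 6·a + 560·b = -1674;  560·a + 165764·b = -496568.
Eliminating b: 165764·(row 1) − 560·(row 2) gives 680984·a = 165764·(-1674) − 560·(-496568) = 589144, so a = 73643/85123.
Then b = ((-496568) − 560·(73643/85123))/165764 = -255246/85123.

a = 0.8651, b = -2.9986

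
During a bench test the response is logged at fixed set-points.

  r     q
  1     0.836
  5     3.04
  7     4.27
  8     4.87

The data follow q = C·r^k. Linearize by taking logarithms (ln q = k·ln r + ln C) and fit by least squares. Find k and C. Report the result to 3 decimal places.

Linearized form: ln q = k·ln r + ln C. From the 4 transformed points,
Over the data: Σln r = 5.6348, Σ(ln r)² = 10.7009, Σln q = 3.9674, Σln r·ln q = 7.9061.
Normal system: [[10.7009, 5.6348]; [5.6348, 4]]·[k, ln C]ᵀ = [7.9061, 3.9674]ᵀ.
Slope k = (n·Σln r·ln q − Σln r·Σln q)/(n·Σ(ln r)² − (Σln r)²) = (4·7.9061 − 5.6348·3.9674)/11.0529 = 0.83859; ln C = (Σln q − k·Σln r)/n = -0.18946, so C = exp(-0.18946) = 0.82741.

k = 0.839, C = 0.827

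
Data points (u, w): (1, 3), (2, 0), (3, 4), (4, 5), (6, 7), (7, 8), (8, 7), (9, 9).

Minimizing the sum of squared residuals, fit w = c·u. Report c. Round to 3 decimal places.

Compute the Gram sums: Σu·u = 260.
Right-hand side: Σu·w = 270.
So XᵀX·[c]ᵀ = Xᵀw: [[260]]·[c]ᵀ = [270]ᵀ.
c = 270/260 = 1.03846.

c = 1.038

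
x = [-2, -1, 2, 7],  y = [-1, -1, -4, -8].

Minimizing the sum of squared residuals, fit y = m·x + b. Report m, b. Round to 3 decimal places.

m = -0.816, b = -2.276

Compute the Gram sums: Σx·x = 58, Σx = 6, Σ1 = 4.
For Mᵀy: Σx·y = -61, Σy = -14.
MᵀM·[m, b]ᵀ = Mᵀy becomes [[58, 6]; [6, 4]]·[m, b]ᵀ = [-61, -14]ᵀ.
Δ = 58·4 − 6² = 196.
m = ((-61)·4 − 6·(-14))/196 = -40/49; b = (58·(-14) − 6·(-61))/196 = -223/98.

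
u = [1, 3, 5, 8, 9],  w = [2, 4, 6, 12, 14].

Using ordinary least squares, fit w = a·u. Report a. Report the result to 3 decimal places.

a = 1.478

Entries of MᵀM: Σu·u = 180.
Moment sums: Σu·w = 266.
a = 266/180 = 1.47778.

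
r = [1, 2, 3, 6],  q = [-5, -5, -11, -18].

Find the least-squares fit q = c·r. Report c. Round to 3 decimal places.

Sums needed: Σr·r = 50.
Moment sums: Σr·q = -156.
c = (-156)/50 = -3.12.

c = -3.120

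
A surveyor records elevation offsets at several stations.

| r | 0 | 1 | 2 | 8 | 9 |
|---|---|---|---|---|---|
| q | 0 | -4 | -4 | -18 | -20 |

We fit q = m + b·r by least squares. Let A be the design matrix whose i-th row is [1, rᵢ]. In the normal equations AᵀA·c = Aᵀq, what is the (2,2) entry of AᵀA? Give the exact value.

150

Row 2 ↔ basis r, column 2 ↔ basis r, so (AᵀA)_{2,2} = Σᵢ (r)·(r) = (0)·(0) + (1)·(1) + (2)·(2) + (8)·(8) + (9)·(9) = 150.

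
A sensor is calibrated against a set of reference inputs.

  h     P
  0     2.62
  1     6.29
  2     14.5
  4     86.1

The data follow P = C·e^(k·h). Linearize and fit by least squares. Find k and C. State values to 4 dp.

Let Y = ln P. Fitting Y = k·h + ln C by least squares:
AᵀA = [[21.0000, 7.0000]; [7.0000, 4]], rhs = [25.0093, 9.9318]ᵀ  (here Σh = 7.0000, Σ(h)² = 21.0000, Σln P = 9.9318, Σh·ln P = 25.0093).
Solving (det = 35.0000): k = 0.87185, ln C = 0.95722, so C = exp(0.95722) = 2.60444.

k = 0.8718, C = 2.6044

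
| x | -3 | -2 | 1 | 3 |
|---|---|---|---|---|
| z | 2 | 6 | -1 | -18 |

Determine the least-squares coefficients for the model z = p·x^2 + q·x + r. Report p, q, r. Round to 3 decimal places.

p = -1.326, q = -3.403, r = 4.025

With design matrix A, AᵀA = [[179, -7, 23]; [-7, 23, -1]; [23, -1, 4]] and Aᵀz = [-121, -73, -11]ᵀ.
Inverting the 3×3 Gram matrix, [p, q, r]ᵀ = [-313/236, -803/236, 475/118]ᵀ.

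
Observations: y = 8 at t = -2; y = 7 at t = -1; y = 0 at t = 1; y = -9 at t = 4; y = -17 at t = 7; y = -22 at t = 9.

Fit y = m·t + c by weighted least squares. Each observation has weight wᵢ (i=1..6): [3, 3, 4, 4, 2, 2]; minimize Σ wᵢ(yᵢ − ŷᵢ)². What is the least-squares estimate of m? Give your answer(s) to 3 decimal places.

m = -2.839

Normal-equation sums: Σwᵢ·t·t = 343, Σwᵢ·t = 43, Σwᵢ·1 = 18.
And Σwᵢ·t·y = -847, Σwᵢ·y = -69.
Normal equations: [[343, 43]; [43, 18]]·[m, c]ᵀ = [-847, -69]ᵀ.
Δ = 343·18 − 43² = 4325.
m = ((-847)·18 − 43·(-69))/4325 = -12279/4325; c = (343·(-69) − 43·(-847))/4325 = 12754/4325.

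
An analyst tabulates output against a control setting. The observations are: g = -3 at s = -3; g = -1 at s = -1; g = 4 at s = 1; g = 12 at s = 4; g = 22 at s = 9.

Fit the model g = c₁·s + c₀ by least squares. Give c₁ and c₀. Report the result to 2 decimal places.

c₁ = 2.18, c₀ = 2.44

From the data, Σs·s = 108, Σs = 10, Σ1 = 5.
And Σs·g = 260, Σg = 34.
MᵀM·[c₁, c₀]ᵀ = Mᵀg becomes [[108, 10]; [10, 5]]·[c₁, c₀]ᵀ = [260, 34]ᵀ.
Eliminating c₀: 5·(row 1) − 10·(row 2) gives 440·c₁ = 5·260 − 10·34 = 960, so c₁ = 24/11.
Then c₀ = (34 − 10·(24/11))/5 = 134/55.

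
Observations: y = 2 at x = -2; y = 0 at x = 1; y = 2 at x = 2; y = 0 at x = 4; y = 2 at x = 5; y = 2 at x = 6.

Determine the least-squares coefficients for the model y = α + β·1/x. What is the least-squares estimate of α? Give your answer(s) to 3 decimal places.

α = 1.654

The normal system AᵀA·[α, β]ᵀ = Aᵀy is [[6, 97/60]; [97/60, 5869/3600]]·[α, β]ᵀ = [8, 11/15]ᵀ.
det = 6·(5869/3600) − (97/60)² = 5161/720.
α = (8·(5869/3600) − (97/60)·(11/15))/(5161/720) = 42684/25805; β = (6·(11/15) − (97/60)·8)/(5161/720) = -6144/5161.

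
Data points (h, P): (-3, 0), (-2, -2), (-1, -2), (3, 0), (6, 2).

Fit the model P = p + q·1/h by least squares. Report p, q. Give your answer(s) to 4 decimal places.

p = 0.2524, q = 2.4466

AᵀA·[p, q]ᵀ = AᵀP reads: 5·p + (-4/3)·q = -2;  (-4/3)·p + (3/2)·q = 10/3.
det = 5·(3/2) − (-4/3)² = 103/18.
p = ((-2)·(3/2) − (-4/3)·(10/3))/(103/18) = 26/103; q = (5·(10/3) − (-4/3)·(-2))/(103/18) = 252/103.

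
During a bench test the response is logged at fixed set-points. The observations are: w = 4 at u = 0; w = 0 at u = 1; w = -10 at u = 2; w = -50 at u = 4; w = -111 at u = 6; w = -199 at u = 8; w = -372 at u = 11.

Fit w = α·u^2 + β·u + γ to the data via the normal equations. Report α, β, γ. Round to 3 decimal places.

α = -2.973, β = -1.535, γ = 4.366

AᵀA·[α, β, γ]ᵀ = Aᵀw reads: 20306·α + 2132·β + 242·γ = -62584;  2132·α + 242·β + 32·γ = -6570;  242·α + 32·β + 7·γ = -738.
Solving the 3×3 system (Gaussian elimination) gives α = -94388/31749, β = -243629/158745, γ = 231038/52915.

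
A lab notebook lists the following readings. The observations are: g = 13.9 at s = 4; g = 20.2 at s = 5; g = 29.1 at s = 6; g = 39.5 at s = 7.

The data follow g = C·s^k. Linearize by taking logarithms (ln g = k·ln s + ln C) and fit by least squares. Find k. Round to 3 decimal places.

k = 1.873

With ln gᵢ as the transformed response and ln sᵢ as the regressor:
Σln s = 6.7334, Σ(ln s)² = 11.5091, Σln g = 12.6846, Σln s·ln g = 21.6793.
Equations: 11.5091·k + 6.7334·ln C = 21.6793;  6.7334·k + 4·ln C = 12.6846.
Slope k = (n·Σln s·ln g − Σln s·Σln g)/(n·Σ(ln s)² − (Σln s)²) = (4·21.6793 − 6.7334·12.6846)/0.6976 = 1.87327; ln C = (Σln g − k·Σln s)/n = 0.01778.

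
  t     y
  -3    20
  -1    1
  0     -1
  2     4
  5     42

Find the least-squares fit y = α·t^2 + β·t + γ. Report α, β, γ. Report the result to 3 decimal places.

From the data, Σt^2·t^2 = 723, Σt^2·t = 105, Σt^2 = 39, Σt·t = 39, Σt = 3, Σ1 = 5.
For Xᵀy: Σt^2·y = 1247, Σt·y = 157, Σy = 66.
So XᵀX·[α, β, γ]ᵀ = Xᵀy: [[723, 105, 39]; [105, 39, 3]; [39, 3, 5]]·[α, β, γ]ᵀ = [1247, 157, 66]ᵀ.
Solving the 3×3 system (Gaussian elimination) gives α = 1635/826, β = -2939/2478, γ = -631/413.

α = 1.979, β = -1.186, γ = -1.528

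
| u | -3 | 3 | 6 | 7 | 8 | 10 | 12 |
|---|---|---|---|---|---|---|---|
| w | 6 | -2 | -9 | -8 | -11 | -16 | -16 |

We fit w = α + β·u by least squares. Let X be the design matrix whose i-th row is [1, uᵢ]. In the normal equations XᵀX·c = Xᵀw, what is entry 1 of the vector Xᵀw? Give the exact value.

-56

Entry 1 ↔ basis 1, so (Xᵀw)_{1} = Σᵢ wᵢ = (1)·(6) + (1)·(-2) + (1)·(-9) + (1)·(-8) + (1)·(-11) + (1)·(-16) + (1)·(-16) = -56.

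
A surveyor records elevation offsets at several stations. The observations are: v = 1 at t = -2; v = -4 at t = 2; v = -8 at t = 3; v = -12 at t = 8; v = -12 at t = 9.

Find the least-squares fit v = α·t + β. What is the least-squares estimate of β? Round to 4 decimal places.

Forming MᵀM = [[162, 20]; [20, 5]] and Mᵀv = [-238, -35]ᵀ gives MᵀM·[α, β]ᵀ = Mᵀv.
Eliminating β: 5·(row 1) − 20·(row 2) gives 410·α = 5·(-238) − 20·(-35) = -490, so α = -49/41.
Then β = ((-35) − 20·(-49/41))/5 = -91/41.

β = -2.2195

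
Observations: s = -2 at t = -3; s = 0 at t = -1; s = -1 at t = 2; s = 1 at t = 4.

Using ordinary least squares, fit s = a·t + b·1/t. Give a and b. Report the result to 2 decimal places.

a = 0.36, b = -0.73

Normal-equation sums: Σt·t = 30, Σt·1/t = 4, Σ1/t·1/t = 205/144.
Right-hand side: Σt·s = 8, Σ1/t·s = 5/12.
So MᵀM·[a, b]ᵀ = Mᵀs: [[30, 4]; [4, 205/144]]·[a, b]ᵀ = [8, 5/12]ᵀ.
Determinant 30·(205/144) − 4² = 641/24.
a = (8·(205/144) − 4·(5/12))/(641/24) = 700/1923; b = (30·(5/12) − 4·8)/(641/24) = -468/641.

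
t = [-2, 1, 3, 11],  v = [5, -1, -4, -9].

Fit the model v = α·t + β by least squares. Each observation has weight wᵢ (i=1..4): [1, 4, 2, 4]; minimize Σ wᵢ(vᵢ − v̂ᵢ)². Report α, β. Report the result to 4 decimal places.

The normal system XᵀWX·[α, β]ᵀ = XᵀWv is [[510, 52]; [52, 11]]·[α, β]ᵀ = [-434, -43]ᵀ.
Eliminating β: 11·(row 1) − 52·(row 2) gives 2906·α = 11·(-434) − 52·(-43) = -2538, so α = -1269/1453.
Then β = ((-43) − 52·(-1269/1453))/11 = 319/1453.

α = -0.8734, β = 0.2195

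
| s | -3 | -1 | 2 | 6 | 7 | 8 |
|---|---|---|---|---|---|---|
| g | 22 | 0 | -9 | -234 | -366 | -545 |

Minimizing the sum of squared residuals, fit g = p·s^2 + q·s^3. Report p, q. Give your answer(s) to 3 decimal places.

p = -0.479, q = -1.003

Setting ∂/∂p … = 0 gives: 7891·p + 57139·q = -61076;  57139·p + 427243·q = -455788.
(Σs^2·s^2 = 7891, Σs^2·s^3 = 57139, Σs^3·s^3 = 427243, Σs^2·g = -61076, Σs^3·g = -455788.)
det = 7891·427243 − 57139² = 106509192.
p = ((-61076)·427243 − 57139·(-455788))/106509192 = -6377867/13313649; q = (7891·(-455788) − 57139·(-61076))/106509192 = -13350193/13313649.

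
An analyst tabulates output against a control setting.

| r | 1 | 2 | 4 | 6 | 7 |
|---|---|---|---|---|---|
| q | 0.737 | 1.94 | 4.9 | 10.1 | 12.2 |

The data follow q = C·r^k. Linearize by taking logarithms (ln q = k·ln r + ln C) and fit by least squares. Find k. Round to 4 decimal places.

k = 1.4471

Let Y = ln q. Fitting Y = k·ln r + ln C by least squares:
Σln r = 5.8171, Σ(ln r)² = 9.3992, Σln q = 6.7607, Σln r·ln q = 11.6736.
Normal system: [[9.3992, 5.8171]; [5.8171, 5]]·[k, ln C]ᵀ = [11.6736, 6.7607]ᵀ.
Slope k = (n·Σln r·ln q − Σln r·Σln q)/(n·Σ(ln r)² − (Σln r)²) = (5·11.6736 − 5.8171·6.7607)/13.1574 = 1.44709; ln C = (Σln q − k·Σln r)/n = -0.33143.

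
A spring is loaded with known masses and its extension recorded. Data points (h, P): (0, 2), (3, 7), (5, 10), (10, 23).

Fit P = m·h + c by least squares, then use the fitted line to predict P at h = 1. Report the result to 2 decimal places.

Forming AᵀA = [[134, 18]; [18, 4]] and AᵀP = [301, 42]ᵀ gives AᵀA·[m, c]ᵀ = AᵀP.
Eliminating c: 4·(row 1) − 18·(row 2) gives 212·m = 4·301 − 18·42 = 448, so m = 112/53.
Then c = (42 − 18·(112/53))/4 = 105/106.
At h = 1: P̂ = (112/53)·(1) + (105/106)·(1) = 329/106.

P̂ = 3.10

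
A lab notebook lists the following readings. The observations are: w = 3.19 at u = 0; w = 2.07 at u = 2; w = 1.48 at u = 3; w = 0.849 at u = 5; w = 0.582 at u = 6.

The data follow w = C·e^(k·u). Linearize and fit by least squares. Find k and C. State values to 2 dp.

Linearized form: ln w = k·u + ln C. From the 5 transformed points,
Sums: Σu = 16.0000, Σ(u)² = 74.0000, Σln w = 1.5746, Σu·ln w = -1.4350.
Normal system: [[74.0000, 16.0000]; [16.0000, 5]]·[k, ln C]ᵀ = [-1.4350, 1.5746]ᵀ.
Δ = 74.0000·5 − (16.0000)² = 114.0000; k = (-1.4350·5 − 16.0000·1.5746)/114.0000 = -0.28394, ln C = (74.0000·1.5746 − 16.0000·-1.4350)/114.0000 = 1.22353, so C = exp(1.22353) = 3.39916.

k = -0.28, C = 3.40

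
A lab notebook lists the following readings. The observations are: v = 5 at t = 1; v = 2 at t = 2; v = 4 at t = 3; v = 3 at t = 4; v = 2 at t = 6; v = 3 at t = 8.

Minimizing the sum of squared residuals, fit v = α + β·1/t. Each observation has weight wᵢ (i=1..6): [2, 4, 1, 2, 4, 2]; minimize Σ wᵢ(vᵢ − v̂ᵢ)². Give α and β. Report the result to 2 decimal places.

α = 1.88, β = 2.40

XᵀWX·[α, β]ᵀ = XᵀWv reads: 15·α + (23/4)·β = 42;  (23/4)·α + (973/288)·β = 227/12.
Δ = 15·(973/288) − (23/4)² = 1691/96.
α = (42·(973/288) − (23/4)·(227/12))/(1691/96) = 3180/1691; β = (15·(227/12) − (23/4)·42)/(1691/96) = 4056/1691.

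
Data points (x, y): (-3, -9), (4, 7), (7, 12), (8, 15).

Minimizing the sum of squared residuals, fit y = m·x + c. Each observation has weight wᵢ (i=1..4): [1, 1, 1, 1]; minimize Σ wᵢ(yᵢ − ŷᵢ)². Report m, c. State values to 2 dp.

m = 2.15, c = -2.34

Forming MᵀWM = [[138, 16]; [16, 4]] and MᵀWy = [259, 25]ᵀ gives MᵀWM·[m, c]ᵀ = MᵀWy.
Eliminating c: 4·(row 1) − 16·(row 2) gives 296·m = 4·259 − 16·25 = 636, so m = 159/74.
Then c = (25 − 16·(159/74))/4 = -347/148.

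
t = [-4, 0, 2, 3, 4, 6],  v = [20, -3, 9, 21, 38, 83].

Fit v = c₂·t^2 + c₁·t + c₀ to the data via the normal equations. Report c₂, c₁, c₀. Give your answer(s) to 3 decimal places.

c₂ = 2.027, c₁ = 2.222, c₀ = -3.444

Forming MᵀM = [[1905, 251, 81]; [251, 81, 11]; [81, 11, 6]] and Mᵀv = [4141, 651, 168]ᵀ gives MᵀM·[c₂, c₁, c₀]ᵀ = Mᵀv.
Inverting the 3×3 Gram matrix, [c₂, c₁, c₀]ᵀ = [815/402, 1489/670, -3461/1005]ᵀ.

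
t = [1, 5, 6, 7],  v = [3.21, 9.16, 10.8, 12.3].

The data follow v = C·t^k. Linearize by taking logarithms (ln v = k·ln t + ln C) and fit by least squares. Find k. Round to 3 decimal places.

k = 0.679

With ln vᵢ as the transformed response and ln tᵢ as the regressor:
Σln t = 5.3471, Σ(ln t)² = 9.5873, Σln v = 8.2703, Σln t·ln v = 12.7117.
Equations: 9.5873·k + 5.3471·ln C = 12.7117;  5.3471·k + 4·ln C = 8.2703.
Solving (det = 9.7575): k = 0.67894, ln C = 1.15997.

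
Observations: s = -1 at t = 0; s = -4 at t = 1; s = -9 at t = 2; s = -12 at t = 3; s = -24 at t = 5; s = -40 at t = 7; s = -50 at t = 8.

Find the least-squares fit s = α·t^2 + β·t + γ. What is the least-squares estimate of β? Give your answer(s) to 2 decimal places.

From the data, Σt^2·t^2 = 7220, Σt^2·t = 1016, Σt^2 = 152, Σt·t = 152, Σt = 26, Σ1 = 7.
Moment sums: Σt^2·s = -5908, Σt·s = -858, Σs = -140.
XᵀX·[α, β, γ]ᵀ = Xᵀs becomes [[7220, 1016, 152]; [1016, 152, 26]; [152, 26, 7]]·[α, β, γ]ᵀ = [-5908, -858, -140]ᵀ.
Solving the 3×3 system (Gaussian elimination) gives α = -2794/5889, β = -26311/11778, γ = -2749/1963.

β = -2.23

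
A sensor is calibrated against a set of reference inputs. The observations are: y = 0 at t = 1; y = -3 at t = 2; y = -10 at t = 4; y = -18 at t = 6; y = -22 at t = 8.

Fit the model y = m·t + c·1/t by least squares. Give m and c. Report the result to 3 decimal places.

Sums needed: Σt·t = 121, Σt·1/t = 5, Σ1/t·1/t = 781/576.
Right-hand side: Σt·y = -330, Σ1/t·y = -39/4.
XᵀX·[m, c]ᵀ = Xᵀy becomes [[121, 5]; [5, 781/576]]·[m, c]ᵀ = [-330, -39/4]ᵀ.
Eliminating c: (781/576)·(row 1) − 5·(row 2) gives (80101/576)·m = (781/576)·(-330) − 5·(-39/4) = -38275/96, so m = -229650/80101.
Then c = ((-39/4) − 5·(-229650/80101))/(781/576) = 270864/80101.

m = -2.867, c = 3.382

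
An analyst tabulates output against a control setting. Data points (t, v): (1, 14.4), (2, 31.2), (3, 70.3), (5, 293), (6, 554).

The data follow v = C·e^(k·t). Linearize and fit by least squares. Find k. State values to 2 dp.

k = 0.73

Taking logs, ln v = k·t + ln C, so regress ln v on t.
Over the data: Σt = 17.0000, Σ(t)² = 75.0000, Σln v = 22.3578, Σt·ln v = 88.6102.
Normal system: [[75.0000, 17.0000]; [17.0000, 5]]·[k, ln C]ᵀ = [88.6102, 22.3578]ᵀ.
Slope k = (n·Σt·ln v − Σt·Σln v)/(n·Σ(t)² − (Σt)²) = (5·88.6102 − 17.0000·22.3578)/86.0000 = 0.73220; ln C = (Σln v − k·Σt)/n = 1.98207.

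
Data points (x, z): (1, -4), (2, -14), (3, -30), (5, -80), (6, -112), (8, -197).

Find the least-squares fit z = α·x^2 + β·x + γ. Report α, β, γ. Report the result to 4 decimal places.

Sums needed: Σx^2·x^2 = 6115, Σx^2·x = 889, Σx^2 = 139, Σx·x = 139, Σx = 25, Σ1 = 6.
Moment sums: Σx^2·z = -18970, Σx·z = -2770, Σz = -437.
So AᵀA·[α, β, γ]ᵀ = Aᵀz: [[6115, 889, 139]; [889, 139, 25]; [139, 25, 6]]·[α, β, γ]ᵀ = [-18970, -2770, -437]ᵀ.
Row-reducing yields α = -639/220, β = -311/220, γ = 19/55.

α = -2.9045, β = -1.4136, γ = 0.3455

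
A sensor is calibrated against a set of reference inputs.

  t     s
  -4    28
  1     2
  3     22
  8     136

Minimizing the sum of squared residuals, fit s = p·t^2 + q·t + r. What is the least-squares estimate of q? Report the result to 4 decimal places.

q = 1.0270

Entries of XᵀX: Σt^2·t^2 = 4434, Σt^2·t = 476, Σt^2 = 90, Σt·t = 90, Σt = 8, Σ1 = 4.
Right-hand side: Σt^2·s = 9352, Σt·s = 1044, Σs = 188.
So XᵀX·[p, q, r]ᵀ = Xᵀs: [[4434, 476, 90]; [476, 90, 8]; [90, 8, 4]]·[p, q, r]ᵀ = [9352, 1044, 188]ᵀ.
Solving the 3×3 system (Gaussian elimination) gives p = 2, q = 38/37, r = -2/37.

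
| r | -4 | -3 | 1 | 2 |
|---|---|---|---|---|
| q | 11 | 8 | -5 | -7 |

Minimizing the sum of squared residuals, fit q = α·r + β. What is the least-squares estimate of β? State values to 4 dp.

Compute the Gram sums: Σr·r = 30, Σr = -4, Σ1 = 4.
For Mᵀq: Σr·q = -87, Σq = 7.
MᵀM·[α, β]ᵀ = Mᵀq becomes [[30, -4]; [-4, 4]]·[α, β]ᵀ = [-87, 7]ᵀ.
Determinant 30·4 − (-4)² = 104.
α = ((-87)·4 − (-4)·7)/104 = -40/13; β = (30·7 − (-4)·(-87))/104 = -69/52.

β = -1.3269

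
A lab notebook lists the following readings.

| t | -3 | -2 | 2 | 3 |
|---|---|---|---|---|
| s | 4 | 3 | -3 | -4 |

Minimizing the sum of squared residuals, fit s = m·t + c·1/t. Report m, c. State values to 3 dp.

Sums needed: Σt·t = 26, Σt·1/t = 4, Σ1/t·1/t = 13/18.
Moment sums: Σt·s = -36, Σ1/t·s = -17/3.
So XᵀX·[m, c]ᵀ = Xᵀs: [[26, 4]; [4, 13/18]]·[m, c]ᵀ = [-36, -17/3]ᵀ.
Δ = 26·(13/18) − 4² = 25/9.
m = ((-36)·(13/18) − 4·(-17/3))/(25/9) = -6/5; c = (26·(-17/3) − 4·(-36))/(25/9) = -6/5.

m = -1.200, c = -1.200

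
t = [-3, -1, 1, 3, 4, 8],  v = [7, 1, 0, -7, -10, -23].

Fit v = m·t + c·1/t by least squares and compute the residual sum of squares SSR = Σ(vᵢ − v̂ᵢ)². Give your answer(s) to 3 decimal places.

SSR = 2.337

With design matrix A, AᵀA = [[100, 6]; [6, 1325/576]] and Aᵀv = [-267, -265/24]ᵀ.
Eliminating c: (1325/576)·(row 1) − 6·(row 2) gives (27941/144)·m = (1325/576)·(-267) − 6·(-265/24) = -105205/192, so m = -315615/111764.
Then c = ((-265/24) − 6·(-315615/111764))/(1325/576) = 71688/27941.
Residuals: -68913/111764, 82901/111764, 28863/111764, 68913/111764, 18283/27941, -20374/27941; SSR = 261207/111764.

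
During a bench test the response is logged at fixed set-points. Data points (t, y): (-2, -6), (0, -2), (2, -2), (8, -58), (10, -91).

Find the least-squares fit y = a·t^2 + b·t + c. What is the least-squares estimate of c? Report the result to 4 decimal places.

c = -0.7919

Compute the Gram sums: Σt^2·t^2 = 14128, Σt^2·t = 1512, Σt^2 = 172, Σt·t = 172, Σt = 18, Σ1 = 5.
Right-hand side: Σt^2·y = -12844, Σt·y = -1366, Σy = -159.
Solving the 3×3 system (Gaussian elimination) gives a = -6407/6496, b = 2635/3248, c = -643/812.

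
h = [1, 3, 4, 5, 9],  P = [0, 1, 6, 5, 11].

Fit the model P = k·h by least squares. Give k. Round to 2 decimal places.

The normal system XᵀX·[k]ᵀ = XᵀP is [[132]]·[k]ᵀ = [151]ᵀ.
Hence k = 151 / 132 ≈ 1.14394.

k = 1.14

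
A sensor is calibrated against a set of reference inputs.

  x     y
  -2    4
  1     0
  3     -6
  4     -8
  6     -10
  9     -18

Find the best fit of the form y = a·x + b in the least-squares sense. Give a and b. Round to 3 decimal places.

Sums needed: Σx·x = 147, Σx = 21, Σ1 = 6.
For Mᵀy: Σx·y = -280, Σy = -38.
So MᵀM·[a, b]ᵀ = Mᵀy: [[147, 21]; [21, 6]]·[a, b]ᵀ = [-280, -38]ᵀ.
Δ = 147·6 − 21² = 441.
a = ((-280)·6 − 21·(-38))/441 = -2; b = (147·(-38) − 21·(-280))/441 = 2/3.

a = -2.000, b = 0.667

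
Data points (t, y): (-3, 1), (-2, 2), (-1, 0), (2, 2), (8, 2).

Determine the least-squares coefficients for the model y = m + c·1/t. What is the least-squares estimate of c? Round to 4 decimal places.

c = 1.2050

From the data, Σ1 = 5, Σ1/t = -29/24, Σ1/t·1/t = 937/576.
For Xᵀy: Σy = 7, Σ1/t·y = -1/12.
Eliminating c: (937/576)·(row 1) − (-29/24)·(row 2) gives (961/144)·m = (937/576)·7 − (-29/24)·(-1/12) = 2167/192, so m = 6501/3844.
Then c = ((-1/12) − (-29/24)·(6501/3844))/(937/576) = 1158/961.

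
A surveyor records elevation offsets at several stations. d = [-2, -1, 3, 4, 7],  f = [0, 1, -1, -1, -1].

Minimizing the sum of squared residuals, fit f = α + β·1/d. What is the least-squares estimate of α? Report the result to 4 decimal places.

Entries of MᵀM: Σ1 = 5, Σ1/d = -65/84, Σ1/d·1/d = 10189/7056.
And Σf = -2, Σ1/d·f = -145/84.
Normal equations: [[5, -65/84]; [-65/84, 10189/7056]]·[α, β]ᵀ = [-2, -145/84]ᵀ.
Eliminating β: (10189/7056)·(row 1) − (-65/84)·(row 2) gives (2920/441)·α = (10189/7056)·(-2) − (-65/84)·(-145/84) = -29803/7056, so α = -29803/46720.
Then β = ((-145/84) − (-65/84)·(-29803/46720))/(10189/7056) = -3591/2336.

α = -0.6379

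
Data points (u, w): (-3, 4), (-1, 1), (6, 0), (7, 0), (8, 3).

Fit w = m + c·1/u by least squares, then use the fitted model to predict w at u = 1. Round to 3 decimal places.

XᵀX·[m, c]ᵀ = Xᵀw reads: 5·m + (-151/168)·c = 8;  (-151/168)·m + (33161/28224)·c = -47/24.
Eliminating c: (33161/28224)·(row 1) − (-151/168)·(row 2) gives (11917/2352)·m = (33161/28224)·8 − (-151/168)·(-47/24) = 215609/28224, so m = 215609/143004.
Then c = ((-47/24) − (-151/168)·(215609/143004))/(33161/28224) = -6118/11917.
At u = 1: ŵ = (215609/143004)·(1) + (-6118/11917)·(1) = 142193/143004.

ŵ = 0.994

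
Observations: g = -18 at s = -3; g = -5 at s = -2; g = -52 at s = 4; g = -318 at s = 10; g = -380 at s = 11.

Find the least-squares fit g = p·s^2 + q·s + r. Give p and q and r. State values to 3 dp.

The normal equations are: 24994·p + 2360·q + 250·r = -78794;  2360·p + 250·q + 20·r = -7504;  250·p + 20·q + 5·r = -773.
(Σs^2·s^2 = 24994, Σs^2·s = 2360, Σs^2 = 250, Σs·s = 250, Σs = 20, Σ1 = 5, Σs^2·g = -78794, Σs·g = -7504, Σg = -773.)
Solving the 3×3 system (Gaussian elimination) gives p = -808/269, q = -43974/22865, r = 74967/22865.

p = -3.004, q = -1.923, r = 3.279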